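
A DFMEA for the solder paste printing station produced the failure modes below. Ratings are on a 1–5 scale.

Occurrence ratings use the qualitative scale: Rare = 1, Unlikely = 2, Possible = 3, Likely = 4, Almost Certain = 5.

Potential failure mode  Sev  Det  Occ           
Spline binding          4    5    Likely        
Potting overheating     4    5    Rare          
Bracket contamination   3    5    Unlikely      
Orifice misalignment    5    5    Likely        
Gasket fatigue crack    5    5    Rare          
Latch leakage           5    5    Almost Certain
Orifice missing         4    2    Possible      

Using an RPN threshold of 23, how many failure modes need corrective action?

6

RPN = Severity × Occurrence × Detection:
  Spline binding: 4 × 4 × 5 = 80
  Potting overheating: 4 × 1 × 5 = 20
  Bracket contamination: 3 × 2 × 5 = 30
  Orifice misalignment: 5 × 4 × 5 = 100
  Gasket fatigue crack: 5 × 1 × 5 = 25
  Latch leakage: 5 × 5 × 5 = 125
  Orifice missing: 4 × 3 × 2 = 24
Modes with RPN ≥ 23: Spline binding (80), Bracket contamination (30), Orifice misalignment (100), Gasket fatigue crack (25), Latch leakage (125), Orifice missing (24) → 6.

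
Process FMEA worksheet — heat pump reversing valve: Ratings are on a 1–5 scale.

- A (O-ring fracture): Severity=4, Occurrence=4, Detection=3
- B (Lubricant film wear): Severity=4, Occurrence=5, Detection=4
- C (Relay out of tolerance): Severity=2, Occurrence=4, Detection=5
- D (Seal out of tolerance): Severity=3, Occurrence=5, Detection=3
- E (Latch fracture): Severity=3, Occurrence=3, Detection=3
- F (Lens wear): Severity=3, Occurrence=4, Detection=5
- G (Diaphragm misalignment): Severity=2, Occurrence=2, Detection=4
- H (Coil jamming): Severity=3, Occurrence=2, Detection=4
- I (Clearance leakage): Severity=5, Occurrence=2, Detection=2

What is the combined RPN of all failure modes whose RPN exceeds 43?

RPN = Severity × Occurrence × Detection:
  A: 4 × 4 × 3 = 48
  B: 4 × 5 × 4 = 80
  C: 2 × 4 × 5 = 40
  D: 3 × 5 × 3 = 45
  E: 3 × 3 × 3 = 27
  F: 3 × 4 × 5 = 60
  G: 2 × 2 × 4 = 16
  H: 3 × 2 × 4 = 24
  I: 5 × 2 × 2 = 20
RPN > 43: A (48), B (80), D (45), F (60).
Sum: 48 + 80 + 45 + 60 = 233.

233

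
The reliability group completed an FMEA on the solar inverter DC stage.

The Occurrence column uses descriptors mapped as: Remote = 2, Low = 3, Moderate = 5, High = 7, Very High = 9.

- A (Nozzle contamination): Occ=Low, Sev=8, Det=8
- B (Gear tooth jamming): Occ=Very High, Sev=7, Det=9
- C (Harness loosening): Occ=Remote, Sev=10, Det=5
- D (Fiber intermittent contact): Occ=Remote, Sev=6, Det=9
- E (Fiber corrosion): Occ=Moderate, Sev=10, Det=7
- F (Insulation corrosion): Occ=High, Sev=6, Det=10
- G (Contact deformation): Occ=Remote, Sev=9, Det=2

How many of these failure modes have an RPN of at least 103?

RPN = Severity × Occurrence × Detection:
  A: 8 × 3 × 8 = 192
  B: 7 × 9 × 9 = 567
  C: 10 × 2 × 5 = 100
  D: 6 × 2 × 9 = 108
  E: 10 × 5 × 7 = 350
  F: 6 × 7 × 10 = 420
  G: 9 × 2 × 2 = 36
Modes with RPN ≥ 103: A (192), B (567), D (108), E (350), F (420) → 5.

5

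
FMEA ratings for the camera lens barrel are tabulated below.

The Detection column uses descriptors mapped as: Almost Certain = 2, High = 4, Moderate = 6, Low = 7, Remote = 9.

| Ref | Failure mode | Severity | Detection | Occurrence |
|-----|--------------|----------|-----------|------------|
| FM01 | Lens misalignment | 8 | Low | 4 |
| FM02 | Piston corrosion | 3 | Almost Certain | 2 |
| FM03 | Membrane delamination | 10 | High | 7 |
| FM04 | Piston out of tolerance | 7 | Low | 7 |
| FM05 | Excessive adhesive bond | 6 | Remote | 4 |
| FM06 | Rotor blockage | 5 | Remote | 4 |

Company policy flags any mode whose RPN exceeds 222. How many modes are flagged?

3

RPN = Severity × Occurrence × Detection:
  FM01: 8 × 4 × 7 = 224
  FM02: 3 × 2 × 2 = 12
  FM03: 10 × 7 × 4 = 280
  FM04: 7 × 7 × 7 = 343
  FM05: 6 × 4 × 9 = 216
  FM06: 5 × 4 × 9 = 180
Modes with RPN > 222: FM01 (224), FM03 (280), FM04 (343) → 3.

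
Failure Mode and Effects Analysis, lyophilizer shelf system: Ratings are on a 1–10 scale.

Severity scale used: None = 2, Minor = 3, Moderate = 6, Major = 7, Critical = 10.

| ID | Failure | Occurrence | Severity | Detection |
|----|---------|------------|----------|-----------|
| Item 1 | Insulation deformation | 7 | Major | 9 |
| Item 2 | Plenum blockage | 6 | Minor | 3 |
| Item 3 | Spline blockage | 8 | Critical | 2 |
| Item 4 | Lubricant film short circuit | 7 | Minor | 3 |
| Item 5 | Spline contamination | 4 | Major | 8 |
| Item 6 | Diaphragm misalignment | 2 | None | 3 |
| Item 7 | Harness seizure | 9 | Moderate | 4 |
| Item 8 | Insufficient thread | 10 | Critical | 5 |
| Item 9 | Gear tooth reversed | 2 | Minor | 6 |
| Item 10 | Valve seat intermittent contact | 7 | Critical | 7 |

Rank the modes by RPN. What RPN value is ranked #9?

36

RPN = Severity × Occurrence × Detection:
  Item 1: 7 × 7 × 9 = 441
  Item 2: 3 × 6 × 3 = 54
  Item 3: 10 × 8 × 2 = 160
  Item 4: 3 × 7 × 3 = 63
  Item 5: 7 × 4 × 8 = 224
  Item 6: 2 × 2 × 3 = 12
  Item 7: 6 × 9 × 4 = 216
  Item 8: 10 × 10 × 5 = 500
  Item 9: 3 × 2 × 6 = 36
  Item 10: 10 × 7 × 7 = 490
Sorted descending: 500, 490, 441, 224, 216, 160, 63, 54, 36, 12.
The 9th-highest RPN is 36 (Item 9).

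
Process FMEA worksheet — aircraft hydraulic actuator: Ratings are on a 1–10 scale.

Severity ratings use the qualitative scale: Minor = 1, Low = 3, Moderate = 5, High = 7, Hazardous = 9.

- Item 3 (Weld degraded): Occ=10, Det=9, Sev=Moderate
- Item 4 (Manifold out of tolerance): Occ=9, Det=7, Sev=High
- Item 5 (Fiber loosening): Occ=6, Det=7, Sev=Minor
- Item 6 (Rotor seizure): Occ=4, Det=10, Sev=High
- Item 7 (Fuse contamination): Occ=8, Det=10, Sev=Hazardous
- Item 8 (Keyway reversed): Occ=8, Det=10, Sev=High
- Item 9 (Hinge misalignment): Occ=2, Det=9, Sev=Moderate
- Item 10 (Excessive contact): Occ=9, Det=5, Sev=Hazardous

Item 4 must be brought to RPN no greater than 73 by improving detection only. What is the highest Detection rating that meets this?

Item 4: S=7, O=9, D=7 → current RPN = 441.
Fixed product = 63. Need 63 × D ≤ 73, so D ≤ 73/63 = 1.16.
Maximum integer Detection rating = 1 (gives RPN 63; D=2 would give 126 > 73).

1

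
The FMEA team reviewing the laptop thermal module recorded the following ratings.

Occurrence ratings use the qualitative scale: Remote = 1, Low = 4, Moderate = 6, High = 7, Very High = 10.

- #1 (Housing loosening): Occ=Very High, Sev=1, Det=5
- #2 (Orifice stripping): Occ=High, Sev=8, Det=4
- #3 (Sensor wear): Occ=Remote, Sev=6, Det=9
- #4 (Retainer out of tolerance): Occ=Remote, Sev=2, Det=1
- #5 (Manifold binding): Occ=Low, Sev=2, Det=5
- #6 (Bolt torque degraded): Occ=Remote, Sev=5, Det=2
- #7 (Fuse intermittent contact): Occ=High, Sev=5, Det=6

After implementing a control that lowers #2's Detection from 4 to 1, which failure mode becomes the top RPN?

#7

RPN = Severity × Occurrence × Detection:
  #1: 1 × 10 × 5 = 50
  #2: 8 × 7 × 4 = 224
  #3: 6 × 1 × 9 = 54
  #4: 2 × 1 × 1 = 2
  #5: 2 × 4 × 5 = 40
  #6: 5 × 1 × 2 = 10
  #7: 5 × 7 × 6 = 210
After action: #2 → 8 × 7 × 1 = 56.
Revised RPNs: #7=210, #2=56, #3=54, #1=50, #5=40, #6=10, #4=2.
Highest is now #7 (210).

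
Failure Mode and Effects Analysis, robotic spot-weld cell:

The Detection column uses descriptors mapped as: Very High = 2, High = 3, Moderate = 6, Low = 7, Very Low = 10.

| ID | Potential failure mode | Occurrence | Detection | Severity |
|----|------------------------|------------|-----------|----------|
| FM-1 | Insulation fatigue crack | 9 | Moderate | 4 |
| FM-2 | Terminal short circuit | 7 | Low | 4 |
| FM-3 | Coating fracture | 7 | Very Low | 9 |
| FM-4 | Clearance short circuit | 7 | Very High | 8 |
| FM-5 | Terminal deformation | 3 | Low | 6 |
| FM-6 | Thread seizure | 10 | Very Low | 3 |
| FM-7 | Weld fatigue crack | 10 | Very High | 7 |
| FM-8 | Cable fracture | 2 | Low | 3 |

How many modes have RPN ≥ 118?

RPN = Severity × Occurrence × Detection:
  FM-1: 4 × 9 × 6 = 216
  FM-2: 4 × 7 × 7 = 196
  FM-3: 9 × 7 × 10 = 630
  FM-4: 8 × 7 × 2 = 112
  FM-5: 6 × 3 × 7 = 126
  FM-6: 3 × 10 × 10 = 300
  FM-7: 7 × 10 × 2 = 140
  FM-8: 3 × 2 × 7 = 42
Modes with RPN ≥ 118: FM-1 (216), FM-2 (196), FM-3 (630), FM-5 (126), FM-6 (300), FM-7 (140) → 6.

6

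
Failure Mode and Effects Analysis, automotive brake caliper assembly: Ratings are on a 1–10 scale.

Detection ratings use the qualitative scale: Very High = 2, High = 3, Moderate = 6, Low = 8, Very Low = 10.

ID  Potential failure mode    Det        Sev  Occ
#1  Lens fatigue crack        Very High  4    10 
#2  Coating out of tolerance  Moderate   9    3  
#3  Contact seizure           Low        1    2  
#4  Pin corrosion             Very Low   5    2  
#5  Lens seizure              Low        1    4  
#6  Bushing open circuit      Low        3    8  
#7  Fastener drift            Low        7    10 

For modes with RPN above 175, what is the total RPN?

752

RPN = Severity × Occurrence × Detection:
  #1: 4 × 10 × 2 = 80
  #2: 9 × 3 × 6 = 162
  #3: 1 × 2 × 8 = 16
  #4: 5 × 2 × 10 = 100
  #5: 1 × 4 × 8 = 32
  #6: 3 × 8 × 8 = 192
  #7: 7 × 10 × 8 = 560
RPN > 175: #6 (192), #7 (560).
Sum: 192 + 560 = 752.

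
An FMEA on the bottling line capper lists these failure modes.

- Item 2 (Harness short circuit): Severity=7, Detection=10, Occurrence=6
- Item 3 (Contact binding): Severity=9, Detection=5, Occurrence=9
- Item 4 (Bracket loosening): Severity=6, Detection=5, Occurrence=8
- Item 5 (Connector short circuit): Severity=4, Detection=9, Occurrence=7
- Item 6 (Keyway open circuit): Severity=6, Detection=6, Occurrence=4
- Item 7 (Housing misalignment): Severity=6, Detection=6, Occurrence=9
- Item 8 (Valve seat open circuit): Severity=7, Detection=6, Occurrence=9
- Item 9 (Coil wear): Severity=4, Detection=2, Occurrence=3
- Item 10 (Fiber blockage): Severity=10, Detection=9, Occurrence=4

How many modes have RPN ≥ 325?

RPN = Severity × Occurrence × Detection:
  Item 2: 7 × 6 × 10 = 420
  Item 3: 9 × 9 × 5 = 405
  Item 4: 6 × 8 × 5 = 240
  Item 5: 4 × 7 × 9 = 252
  Item 6: 6 × 4 × 6 = 144
  Item 7: 6 × 9 × 6 = 324
  Item 8: 7 × 9 × 6 = 378
  Item 9: 4 × 3 × 2 = 24
  Item 10: 10 × 4 × 9 = 360
Modes with RPN ≥ 325: Item 2 (420), Item 3 (405), Item 8 (378), Item 10 (360) → 4.

4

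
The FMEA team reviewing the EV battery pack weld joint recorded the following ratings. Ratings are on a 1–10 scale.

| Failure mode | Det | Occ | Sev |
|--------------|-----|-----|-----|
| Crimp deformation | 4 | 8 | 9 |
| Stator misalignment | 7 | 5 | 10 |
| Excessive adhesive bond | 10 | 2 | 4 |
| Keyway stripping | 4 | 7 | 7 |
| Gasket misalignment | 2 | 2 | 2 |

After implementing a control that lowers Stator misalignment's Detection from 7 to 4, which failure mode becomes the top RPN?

RPN = Severity × Occurrence × Detection:
  Crimp deformation: 9 × 8 × 4 = 288
  Stator misalignment: 10 × 5 × 7 = 350
  Excessive adhesive bond: 4 × 2 × 10 = 80
  Keyway stripping: 7 × 7 × 4 = 196
  Gasket misalignment: 2 × 2 × 2 = 8
After action: Stator misalignment → 10 × 5 × 4 = 200.
Revised RPNs: Crimp deformation=288, Stator misalignment=200, Keyway stripping=196, Excessive adhesive bond=80, Gasket misalignment=8.
Highest is now Crimp deformation (288).

Crimp deformation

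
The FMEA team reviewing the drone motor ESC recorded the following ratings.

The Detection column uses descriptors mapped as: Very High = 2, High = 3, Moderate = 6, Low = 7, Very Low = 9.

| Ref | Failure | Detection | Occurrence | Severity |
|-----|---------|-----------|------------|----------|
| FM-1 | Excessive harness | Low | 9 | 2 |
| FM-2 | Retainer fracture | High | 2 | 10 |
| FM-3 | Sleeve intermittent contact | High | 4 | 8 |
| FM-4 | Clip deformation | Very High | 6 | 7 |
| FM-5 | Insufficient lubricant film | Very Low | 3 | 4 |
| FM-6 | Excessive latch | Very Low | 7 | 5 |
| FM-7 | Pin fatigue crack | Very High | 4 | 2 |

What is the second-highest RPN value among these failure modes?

RPN = Severity × Occurrence × Detection:
  FM-1: 2 × 9 × 7 = 126
  FM-2: 10 × 2 × 3 = 60
  FM-3: 8 × 4 × 3 = 96
  FM-4: 7 × 6 × 2 = 84
  FM-5: 4 × 3 × 9 = 108
  FM-6: 5 × 7 × 9 = 315
  FM-7: 2 × 4 × 2 = 16
Sorted descending: 315, 126, 108, 96, 84, 60, 16.
The second-highest RPN is 126 (FM-1).

126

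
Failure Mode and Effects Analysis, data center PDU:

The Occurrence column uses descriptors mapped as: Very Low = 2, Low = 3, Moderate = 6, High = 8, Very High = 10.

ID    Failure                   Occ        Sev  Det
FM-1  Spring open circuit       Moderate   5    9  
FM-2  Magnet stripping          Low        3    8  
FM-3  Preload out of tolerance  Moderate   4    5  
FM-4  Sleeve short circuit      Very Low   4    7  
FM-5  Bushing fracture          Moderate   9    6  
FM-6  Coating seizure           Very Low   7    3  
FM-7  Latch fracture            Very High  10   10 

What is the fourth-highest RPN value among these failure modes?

RPN = Severity × Occurrence × Detection:
  FM-1: 5 × 6 × 9 = 270
  FM-2: 3 × 3 × 8 = 72
  FM-3: 4 × 6 × 5 = 120
  FM-4: 4 × 2 × 7 = 56
  FM-5: 9 × 6 × 6 = 324
  FM-6: 7 × 2 × 3 = 42
  FM-7: 10 × 10 × 10 = 1000
Sorted descending: 1000, 324, 270, 120, 72, 56, 42.
The fourth-highest RPN is 120 (FM-3).

120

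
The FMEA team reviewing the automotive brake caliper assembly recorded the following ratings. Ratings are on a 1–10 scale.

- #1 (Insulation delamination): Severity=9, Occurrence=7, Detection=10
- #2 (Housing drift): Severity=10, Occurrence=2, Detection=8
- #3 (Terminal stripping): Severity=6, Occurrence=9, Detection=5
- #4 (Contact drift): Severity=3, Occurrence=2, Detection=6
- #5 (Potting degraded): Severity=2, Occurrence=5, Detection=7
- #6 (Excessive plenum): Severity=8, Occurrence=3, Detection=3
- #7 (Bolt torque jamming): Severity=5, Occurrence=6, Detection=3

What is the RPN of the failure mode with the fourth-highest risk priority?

RPN = Severity × Occurrence × Detection:
  #1: 9 × 7 × 10 = 630
  #2: 10 × 2 × 8 = 160
  #3: 6 × 9 × 5 = 270
  #4: 3 × 2 × 6 = 36
  #5: 2 × 5 × 7 = 70
  #6: 8 × 3 × 3 = 72
  #7: 5 × 6 × 3 = 90
Sorted descending: 630, 270, 160, 90, 72, 70, 36.
The fourth-highest RPN is 90 (#7).

90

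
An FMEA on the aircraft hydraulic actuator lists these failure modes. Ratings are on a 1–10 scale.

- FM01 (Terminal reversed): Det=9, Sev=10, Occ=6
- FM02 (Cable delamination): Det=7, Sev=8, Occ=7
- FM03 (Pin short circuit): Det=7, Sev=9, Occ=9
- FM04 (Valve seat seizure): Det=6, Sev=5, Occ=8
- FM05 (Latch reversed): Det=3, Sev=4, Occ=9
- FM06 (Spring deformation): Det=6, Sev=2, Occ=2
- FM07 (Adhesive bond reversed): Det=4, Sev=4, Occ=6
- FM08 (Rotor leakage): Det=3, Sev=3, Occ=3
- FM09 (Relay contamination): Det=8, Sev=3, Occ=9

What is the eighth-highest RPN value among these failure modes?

RPN = Severity × Occurrence × Detection:
  FM01: 10 × 6 × 9 = 540
  FM02: 8 × 7 × 7 = 392
  FM03: 9 × 9 × 7 = 567
  FM04: 5 × 8 × 6 = 240
  FM05: 4 × 9 × 3 = 108
  FM06: 2 × 2 × 6 = 24
  FM07: 4 × 6 × 4 = 96
  FM08: 3 × 3 × 3 = 27
  FM09: 3 × 9 × 8 = 216
Sorted descending: 567, 540, 392, 240, 216, 108, 96, 27, 24.
The eighth-highest RPN is 27 (FM08).

27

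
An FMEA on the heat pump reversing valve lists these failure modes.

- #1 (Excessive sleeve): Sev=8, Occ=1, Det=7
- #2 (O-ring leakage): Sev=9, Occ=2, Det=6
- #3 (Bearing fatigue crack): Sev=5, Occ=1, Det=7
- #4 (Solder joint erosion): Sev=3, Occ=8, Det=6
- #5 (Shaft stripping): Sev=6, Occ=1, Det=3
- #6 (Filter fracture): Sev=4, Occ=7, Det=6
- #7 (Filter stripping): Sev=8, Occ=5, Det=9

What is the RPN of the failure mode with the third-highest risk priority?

RPN = Severity × Occurrence × Detection:
  #1: 8 × 1 × 7 = 56
  #2: 9 × 2 × 6 = 108
  #3: 5 × 1 × 7 = 35
  #4: 3 × 8 × 6 = 144
  #5: 6 × 1 × 3 = 18
  #6: 4 × 7 × 6 = 168
  #7: 8 × 5 × 9 = 360
Sorted descending: 360, 168, 144, 108, 56, 35, 18.
The third-highest RPN is 144 (#4).

144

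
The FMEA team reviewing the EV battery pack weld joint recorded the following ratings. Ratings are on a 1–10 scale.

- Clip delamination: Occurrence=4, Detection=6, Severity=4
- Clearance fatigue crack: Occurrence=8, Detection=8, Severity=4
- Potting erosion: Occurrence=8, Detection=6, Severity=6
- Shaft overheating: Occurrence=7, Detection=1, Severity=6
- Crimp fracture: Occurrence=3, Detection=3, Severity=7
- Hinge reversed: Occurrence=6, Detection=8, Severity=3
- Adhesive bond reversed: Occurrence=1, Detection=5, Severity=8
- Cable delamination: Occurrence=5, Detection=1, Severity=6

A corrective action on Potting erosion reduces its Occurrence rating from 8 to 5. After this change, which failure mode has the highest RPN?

Clearance fatigue crack

RPN = Severity × Occurrence × Detection:
  Clip delamination: 4 × 4 × 6 = 96
  Clearance fatigue crack: 4 × 8 × 8 = 256
  Potting erosion: 6 × 8 × 6 = 288
  Shaft overheating: 6 × 7 × 1 = 42
  Crimp fracture: 7 × 3 × 3 = 63
  Hinge reversed: 3 × 6 × 8 = 144
  Adhesive bond reversed: 8 × 1 × 5 = 40
  Cable delamination: 6 × 5 × 1 = 30
After action: Potting erosion → 6 × 5 × 6 = 180.
Revised RPNs: Clearance fatigue crack=256, Potting erosion=180, Hinge reversed=144, Clip delamination=96, Crimp fracture=63, Shaft overheating=42, Adhesive bond reversed=40, Cable delamination=30.
Highest is now Clearance fatigue crack (256).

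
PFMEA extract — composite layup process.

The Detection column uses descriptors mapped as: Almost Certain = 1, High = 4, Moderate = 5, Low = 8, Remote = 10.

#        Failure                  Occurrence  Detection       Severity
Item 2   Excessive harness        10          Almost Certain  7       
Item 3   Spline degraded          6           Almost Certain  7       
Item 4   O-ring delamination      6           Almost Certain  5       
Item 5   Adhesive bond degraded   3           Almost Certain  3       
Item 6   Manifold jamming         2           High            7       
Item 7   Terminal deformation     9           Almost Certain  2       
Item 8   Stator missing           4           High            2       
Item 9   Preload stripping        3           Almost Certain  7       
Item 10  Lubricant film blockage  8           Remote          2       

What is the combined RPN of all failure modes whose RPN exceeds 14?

429

RPN = Severity × Occurrence × Detection:
  Item 2: 7 × 10 × 1 = 70
  Item 3: 7 × 6 × 1 = 42
  Item 4: 5 × 6 × 1 = 30
  Item 5: 3 × 3 × 1 = 9
  Item 6: 7 × 2 × 4 = 56
  Item 7: 2 × 9 × 1 = 18
  Item 8: 2 × 4 × 4 = 32
  Item 9: 7 × 3 × 1 = 21
  Item 10: 2 × 8 × 10 = 160
RPN > 14: Item 2 (70), Item 3 (42), Item 4 (30), Item 6 (56), Item 7 (18), Item 8 (32), Item 9 (21), Item 10 (160).
Sum: 70 + 42 + 30 + 56 + 18 + 32 + 21 + 160 = 429.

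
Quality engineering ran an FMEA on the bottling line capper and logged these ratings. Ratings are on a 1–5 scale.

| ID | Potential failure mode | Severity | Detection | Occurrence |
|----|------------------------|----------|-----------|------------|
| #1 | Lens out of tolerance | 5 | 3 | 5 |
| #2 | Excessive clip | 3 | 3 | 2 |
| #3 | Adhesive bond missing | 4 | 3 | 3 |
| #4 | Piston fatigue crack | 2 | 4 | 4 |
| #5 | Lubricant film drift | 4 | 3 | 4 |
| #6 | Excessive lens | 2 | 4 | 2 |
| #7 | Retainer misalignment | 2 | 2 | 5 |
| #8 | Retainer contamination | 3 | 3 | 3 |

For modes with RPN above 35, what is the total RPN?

159

RPN = Severity × Occurrence × Detection:
  #1: 5 × 5 × 3 = 75
  #2: 3 × 2 × 3 = 18
  #3: 4 × 3 × 3 = 36
  #4: 2 × 4 × 4 = 32
  #5: 4 × 4 × 3 = 48
  #6: 2 × 2 × 4 = 16
  #7: 2 × 5 × 2 = 20
  #8: 3 × 3 × 3 = 27
RPN > 35: #1 (75), #3 (36), #5 (48).
Sum: 75 + 36 + 48 = 159.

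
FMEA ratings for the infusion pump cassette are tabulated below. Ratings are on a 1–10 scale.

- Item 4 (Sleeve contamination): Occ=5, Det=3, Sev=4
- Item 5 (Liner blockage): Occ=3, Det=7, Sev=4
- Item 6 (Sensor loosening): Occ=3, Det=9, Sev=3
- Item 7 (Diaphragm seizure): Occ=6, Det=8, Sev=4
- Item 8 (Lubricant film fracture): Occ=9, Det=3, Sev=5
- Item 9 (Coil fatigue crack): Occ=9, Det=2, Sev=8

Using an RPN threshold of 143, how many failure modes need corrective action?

RPN = Severity × Occurrence × Detection:
  Item 4: 4 × 5 × 3 = 60
  Item 5: 4 × 3 × 7 = 84
  Item 6: 3 × 3 × 9 = 81
  Item 7: 4 × 6 × 8 = 192
  Item 8: 5 × 9 × 3 = 135
  Item 9: 8 × 9 × 2 = 144
Modes with RPN ≥ 143: Item 7 (192), Item 9 (144) → 2.

2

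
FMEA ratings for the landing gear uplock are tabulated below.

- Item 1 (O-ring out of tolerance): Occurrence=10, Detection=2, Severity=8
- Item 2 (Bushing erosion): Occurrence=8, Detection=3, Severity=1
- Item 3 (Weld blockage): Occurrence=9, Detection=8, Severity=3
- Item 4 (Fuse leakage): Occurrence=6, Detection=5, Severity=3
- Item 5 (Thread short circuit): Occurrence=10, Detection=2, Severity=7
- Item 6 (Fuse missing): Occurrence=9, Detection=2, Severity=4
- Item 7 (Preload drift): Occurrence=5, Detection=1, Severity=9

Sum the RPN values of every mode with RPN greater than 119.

516

RPN = Severity × Occurrence × Detection:
  Item 1: 8 × 10 × 2 = 160
  Item 2: 1 × 8 × 3 = 24
  Item 3: 3 × 9 × 8 = 216
  Item 4: 3 × 6 × 5 = 90
  Item 5: 7 × 10 × 2 = 140
  Item 6: 4 × 9 × 2 = 72
  Item 7: 9 × 5 × 1 = 45
RPN > 119: Item 1 (160), Item 3 (216), Item 5 (140).
Sum: 160 + 216 + 140 = 516.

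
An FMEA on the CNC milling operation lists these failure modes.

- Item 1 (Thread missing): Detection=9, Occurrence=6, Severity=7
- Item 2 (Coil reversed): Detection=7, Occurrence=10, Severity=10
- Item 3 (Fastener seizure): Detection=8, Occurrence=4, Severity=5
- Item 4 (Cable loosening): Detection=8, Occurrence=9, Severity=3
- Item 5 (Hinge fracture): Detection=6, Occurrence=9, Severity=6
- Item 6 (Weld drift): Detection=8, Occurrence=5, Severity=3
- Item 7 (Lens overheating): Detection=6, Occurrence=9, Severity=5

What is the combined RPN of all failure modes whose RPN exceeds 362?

1078

RPN = Severity × Occurrence × Detection:
  Item 1: 7 × 6 × 9 = 378
  Item 2: 10 × 10 × 7 = 700
  Item 3: 5 × 4 × 8 = 160
  Item 4: 3 × 9 × 8 = 216
  Item 5: 6 × 9 × 6 = 324
  Item 6: 3 × 5 × 8 = 120
  Item 7: 5 × 9 × 6 = 270
RPN > 362: Item 1 (378), Item 2 (700).
Sum: 378 + 700 = 1078.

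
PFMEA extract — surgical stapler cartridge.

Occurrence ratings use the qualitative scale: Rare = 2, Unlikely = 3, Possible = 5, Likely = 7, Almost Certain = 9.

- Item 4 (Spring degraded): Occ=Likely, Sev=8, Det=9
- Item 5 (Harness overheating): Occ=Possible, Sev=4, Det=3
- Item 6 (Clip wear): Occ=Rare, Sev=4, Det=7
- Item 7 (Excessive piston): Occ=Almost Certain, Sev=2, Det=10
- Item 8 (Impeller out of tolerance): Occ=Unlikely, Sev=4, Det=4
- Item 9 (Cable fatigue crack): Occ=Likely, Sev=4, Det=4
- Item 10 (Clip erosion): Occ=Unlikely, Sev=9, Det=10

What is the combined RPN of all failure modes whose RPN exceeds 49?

1182

RPN = Severity × Occurrence × Detection:
  Item 4: 8 × 7 × 9 = 504
  Item 5: 4 × 5 × 3 = 60
  Item 6: 4 × 2 × 7 = 56
  Item 7: 2 × 9 × 10 = 180
  Item 8: 4 × 3 × 4 = 48
  Item 9: 4 × 7 × 4 = 112
  Item 10: 9 × 3 × 10 = 270
RPN > 49: Item 4 (504), Item 5 (60), Item 6 (56), Item 7 (180), Item 9 (112), Item 10 (270).
Sum: 504 + 60 + 56 + 180 + 112 + 270 = 1182.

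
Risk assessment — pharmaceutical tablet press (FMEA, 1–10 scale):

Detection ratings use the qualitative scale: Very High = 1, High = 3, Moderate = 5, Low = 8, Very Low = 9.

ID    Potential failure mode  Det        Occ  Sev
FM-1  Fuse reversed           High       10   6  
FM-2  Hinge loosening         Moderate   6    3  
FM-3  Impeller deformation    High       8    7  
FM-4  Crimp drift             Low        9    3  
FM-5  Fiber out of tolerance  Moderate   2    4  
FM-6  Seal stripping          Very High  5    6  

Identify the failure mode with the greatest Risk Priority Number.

RPN = Severity × Occurrence × Detection:
  FM-1: 6 × 10 × 3 = 180
  FM-2: 3 × 6 × 5 = 90
  FM-3: 7 × 8 × 3 = 168
  FM-4: 3 × 9 × 8 = 216
  FM-5: 4 × 2 × 5 = 40
  FM-6: 6 × 5 × 1 = 30
Highest RPN is 216 → FM-4.

FM-4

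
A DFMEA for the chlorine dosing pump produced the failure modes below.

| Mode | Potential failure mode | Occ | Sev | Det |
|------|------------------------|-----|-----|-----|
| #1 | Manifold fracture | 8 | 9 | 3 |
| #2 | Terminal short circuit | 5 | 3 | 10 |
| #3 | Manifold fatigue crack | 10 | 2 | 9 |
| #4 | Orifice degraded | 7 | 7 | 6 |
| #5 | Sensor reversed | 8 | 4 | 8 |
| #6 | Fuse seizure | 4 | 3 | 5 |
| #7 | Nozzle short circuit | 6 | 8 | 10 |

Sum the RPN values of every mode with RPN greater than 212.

RPN = Severity × Occurrence × Detection:
  #1: 9 × 8 × 3 = 216
  #2: 3 × 5 × 10 = 150
  #3: 2 × 10 × 9 = 180
  #4: 7 × 7 × 6 = 294
  #5: 4 × 8 × 8 = 256
  #6: 3 × 4 × 5 = 60
  #7: 8 × 6 × 10 = 480
RPN > 212: #1 (216), #4 (294), #5 (256), #7 (480).
Sum: 216 + 294 + 256 + 480 = 1246.

1246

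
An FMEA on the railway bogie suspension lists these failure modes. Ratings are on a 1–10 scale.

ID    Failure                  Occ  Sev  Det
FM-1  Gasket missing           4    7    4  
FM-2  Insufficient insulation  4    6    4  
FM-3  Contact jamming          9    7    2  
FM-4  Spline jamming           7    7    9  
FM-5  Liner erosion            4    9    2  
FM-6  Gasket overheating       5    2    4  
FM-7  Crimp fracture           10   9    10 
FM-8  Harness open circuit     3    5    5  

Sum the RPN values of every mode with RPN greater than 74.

1750

RPN = Severity × Occurrence × Detection:
  FM-1: 7 × 4 × 4 = 112
  FM-2: 6 × 4 × 4 = 96
  FM-3: 7 × 9 × 2 = 126
  FM-4: 7 × 7 × 9 = 441
  FM-5: 9 × 4 × 2 = 72
  FM-6: 2 × 5 × 4 = 40
  FM-7: 9 × 10 × 10 = 900
  FM-8: 5 × 3 × 5 = 75
RPN > 74: FM-1 (112), FM-2 (96), FM-3 (126), FM-4 (441), FM-7 (900), FM-8 (75).
Sum: 112 + 96 + 126 + 441 + 900 + 75 = 1750.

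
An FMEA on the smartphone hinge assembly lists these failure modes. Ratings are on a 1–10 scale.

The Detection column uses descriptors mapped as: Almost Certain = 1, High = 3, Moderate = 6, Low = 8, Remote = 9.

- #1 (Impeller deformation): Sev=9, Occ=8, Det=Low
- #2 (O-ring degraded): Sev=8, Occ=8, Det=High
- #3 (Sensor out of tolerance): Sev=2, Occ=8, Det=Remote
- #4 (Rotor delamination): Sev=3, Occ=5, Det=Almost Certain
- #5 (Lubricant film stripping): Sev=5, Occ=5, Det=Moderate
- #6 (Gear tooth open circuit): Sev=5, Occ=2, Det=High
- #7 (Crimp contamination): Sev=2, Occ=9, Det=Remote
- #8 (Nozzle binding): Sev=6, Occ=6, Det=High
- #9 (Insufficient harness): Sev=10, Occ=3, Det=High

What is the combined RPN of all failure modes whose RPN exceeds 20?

RPN = Severity × Occurrence × Detection:
  #1: 9 × 8 × 8 = 576
  #2: 8 × 8 × 3 = 192
  #3: 2 × 8 × 9 = 144
  #4: 3 × 5 × 1 = 15
  #5: 5 × 5 × 6 = 150
  #6: 5 × 2 × 3 = 30
  #7: 2 × 9 × 9 = 162
  #8: 6 × 6 × 3 = 108
  #9: 10 × 3 × 3 = 90
RPN > 20: #1 (576), #2 (192), #3 (144), #5 (150), #6 (30), #7 (162), #8 (108), #9 (90).
Sum: 576 + 192 + 144 + 150 + 30 + 162 + 108 + 90 = 1452.

1452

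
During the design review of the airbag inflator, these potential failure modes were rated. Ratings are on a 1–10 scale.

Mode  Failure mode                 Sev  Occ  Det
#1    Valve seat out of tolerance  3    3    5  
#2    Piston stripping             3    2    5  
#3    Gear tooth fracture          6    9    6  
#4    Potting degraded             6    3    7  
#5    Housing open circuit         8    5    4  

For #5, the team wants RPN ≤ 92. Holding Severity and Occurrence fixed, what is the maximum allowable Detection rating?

#5: S=8, O=5, D=4 → current RPN = 160.
Fixed product = 40. Need 40 × D ≤ 92, so D ≤ 92/40 = 2.30.
Maximum integer Detection rating = 2 (gives RPN 80; D=3 would give 120 > 92).

2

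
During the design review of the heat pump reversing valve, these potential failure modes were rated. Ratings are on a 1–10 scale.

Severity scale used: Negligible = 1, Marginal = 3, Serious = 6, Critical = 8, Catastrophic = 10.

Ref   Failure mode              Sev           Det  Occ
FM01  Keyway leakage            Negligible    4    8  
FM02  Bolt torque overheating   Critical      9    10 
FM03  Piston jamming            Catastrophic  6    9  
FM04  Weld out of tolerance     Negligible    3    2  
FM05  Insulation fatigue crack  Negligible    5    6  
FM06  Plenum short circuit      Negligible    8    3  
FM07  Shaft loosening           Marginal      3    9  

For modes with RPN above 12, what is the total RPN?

RPN = Severity × Occurrence × Detection:
  FM01: 1 × 8 × 4 = 32
  FM02: 8 × 10 × 9 = 720
  FM03: 10 × 9 × 6 = 540
  FM04: 1 × 2 × 3 = 6
  FM05: 1 × 6 × 5 = 30
  FM06: 1 × 3 × 8 = 24
  FM07: 3 × 9 × 3 = 81
RPN > 12: FM01 (32), FM02 (720), FM03 (540), FM05 (30), FM06 (24), FM07 (81).
Sum: 32 + 720 + 540 + 30 + 24 + 81 = 1427.

1427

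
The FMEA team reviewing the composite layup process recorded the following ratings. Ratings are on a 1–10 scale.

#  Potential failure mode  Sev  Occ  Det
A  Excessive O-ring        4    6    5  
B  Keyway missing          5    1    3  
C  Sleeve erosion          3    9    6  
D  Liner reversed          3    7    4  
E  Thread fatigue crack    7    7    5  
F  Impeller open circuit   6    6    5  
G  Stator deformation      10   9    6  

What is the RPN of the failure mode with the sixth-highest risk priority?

RPN = Severity × Occurrence × Detection:
  A: 4 × 6 × 5 = 120
  B: 5 × 1 × 3 = 15
  C: 3 × 9 × 6 = 162
  D: 3 × 7 × 4 = 84
  E: 7 × 7 × 5 = 245
  F: 6 × 6 × 5 = 180
  G: 10 × 9 × 6 = 540
Sorted descending: 540, 245, 180, 162, 120, 84, 15.
The sixth-highest RPN is 84 (D).

84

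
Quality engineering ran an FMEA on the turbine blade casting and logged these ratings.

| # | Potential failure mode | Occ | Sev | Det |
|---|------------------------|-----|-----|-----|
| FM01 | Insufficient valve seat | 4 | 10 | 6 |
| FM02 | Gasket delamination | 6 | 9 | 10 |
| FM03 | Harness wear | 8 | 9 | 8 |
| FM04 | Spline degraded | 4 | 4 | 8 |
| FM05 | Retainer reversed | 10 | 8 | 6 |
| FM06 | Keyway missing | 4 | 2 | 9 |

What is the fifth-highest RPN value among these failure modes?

RPN = Severity × Occurrence × Detection:
  FM01: 10 × 4 × 6 = 240
  FM02: 9 × 6 × 10 = 540
  FM03: 9 × 8 × 8 = 576
  FM04: 4 × 4 × 8 = 128
  FM05: 8 × 10 × 6 = 480
  FM06: 2 × 4 × 9 = 72
Sorted descending: 576, 540, 480, 240, 128, 72.
The fifth-highest RPN is 128 (FM04).

128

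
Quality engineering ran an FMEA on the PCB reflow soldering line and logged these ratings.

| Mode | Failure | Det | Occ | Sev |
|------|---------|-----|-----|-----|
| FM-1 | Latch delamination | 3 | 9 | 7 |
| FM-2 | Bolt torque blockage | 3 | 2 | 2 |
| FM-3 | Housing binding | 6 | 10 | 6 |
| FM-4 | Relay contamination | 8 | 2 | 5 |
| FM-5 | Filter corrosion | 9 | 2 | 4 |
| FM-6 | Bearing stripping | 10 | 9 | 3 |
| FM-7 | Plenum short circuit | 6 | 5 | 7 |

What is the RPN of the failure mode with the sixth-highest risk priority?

72

RPN = Severity × Occurrence × Detection:
  FM-1: 7 × 9 × 3 = 189
  FM-2: 2 × 2 × 3 = 12
  FM-3: 6 × 10 × 6 = 360
  FM-4: 5 × 2 × 8 = 80
  FM-5: 4 × 2 × 9 = 72
  FM-6: 3 × 9 × 10 = 270
  FM-7: 7 × 5 × 6 = 210
Sorted descending: 360, 270, 210, 189, 80, 72, 12.
The sixth-highest RPN is 72 (FM-5).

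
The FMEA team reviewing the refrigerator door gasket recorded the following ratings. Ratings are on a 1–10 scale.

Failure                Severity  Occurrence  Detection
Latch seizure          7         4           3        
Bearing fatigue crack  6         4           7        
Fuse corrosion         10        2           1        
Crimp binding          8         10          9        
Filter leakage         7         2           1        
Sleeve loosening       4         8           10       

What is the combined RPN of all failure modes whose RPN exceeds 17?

RPN = Severity × Occurrence × Detection:
  Latch seizure: 7 × 4 × 3 = 84
  Bearing fatigue crack: 6 × 4 × 7 = 168
  Fuse corrosion: 10 × 2 × 1 = 20
  Crimp binding: 8 × 10 × 9 = 720
  Filter leakage: 7 × 2 × 1 = 14
  Sleeve loosening: 4 × 8 × 10 = 320
RPN > 17: Latch seizure (84), Bearing fatigue crack (168), Fuse corrosion (20), Crimp binding (720), Sleeve loosening (320).
Sum: 84 + 168 + 20 + 720 + 320 = 1312.

1312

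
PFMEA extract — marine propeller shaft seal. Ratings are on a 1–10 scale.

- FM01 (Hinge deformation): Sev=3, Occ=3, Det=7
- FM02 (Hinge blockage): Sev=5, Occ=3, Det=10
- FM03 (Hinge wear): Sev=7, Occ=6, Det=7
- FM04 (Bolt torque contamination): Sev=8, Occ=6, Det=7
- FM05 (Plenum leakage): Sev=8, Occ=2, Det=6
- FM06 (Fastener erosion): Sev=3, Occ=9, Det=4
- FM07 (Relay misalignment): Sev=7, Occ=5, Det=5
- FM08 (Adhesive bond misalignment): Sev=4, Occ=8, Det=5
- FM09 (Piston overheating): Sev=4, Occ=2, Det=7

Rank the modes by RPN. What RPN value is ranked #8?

RPN = Severity × Occurrence × Detection:
  FM01: 3 × 3 × 7 = 63
  FM02: 5 × 3 × 10 = 150
  FM03: 7 × 6 × 7 = 294
  FM04: 8 × 6 × 7 = 336
  FM05: 8 × 2 × 6 = 96
  FM06: 3 × 9 × 4 = 108
  FM07: 7 × 5 × 5 = 175
  FM08: 4 × 8 × 5 = 160
  FM09: 4 × 2 × 7 = 56
Sorted descending: 336, 294, 175, 160, 150, 108, 96, 63, 56.
The eighth-highest RPN is 63 (FM01).

63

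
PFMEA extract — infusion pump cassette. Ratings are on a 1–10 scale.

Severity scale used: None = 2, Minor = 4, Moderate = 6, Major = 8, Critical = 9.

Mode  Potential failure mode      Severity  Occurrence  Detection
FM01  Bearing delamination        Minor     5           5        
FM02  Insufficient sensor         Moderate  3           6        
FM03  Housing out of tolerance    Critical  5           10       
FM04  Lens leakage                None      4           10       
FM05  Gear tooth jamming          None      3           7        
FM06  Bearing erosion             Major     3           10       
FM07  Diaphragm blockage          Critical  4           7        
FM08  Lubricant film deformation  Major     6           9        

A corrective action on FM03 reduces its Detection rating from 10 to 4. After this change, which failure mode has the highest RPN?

FM08

RPN = Severity × Occurrence × Detection:
  FM01: 4 × 5 × 5 = 100
  FM02: 6 × 3 × 6 = 108
  FM03: 9 × 5 × 10 = 450
  FM04: 2 × 4 × 10 = 80
  FM05: 2 × 3 × 7 = 42
  FM06: 8 × 3 × 10 = 240
  FM07: 9 × 4 × 7 = 252
  FM08: 8 × 6 × 9 = 432
After action: FM03 → 9 × 5 × 4 = 180.
Revised RPNs: FM08=432, FM07=252, FM06=240, FM03=180, FM02=108, FM01=100, FM04=80, FM05=42.
Highest is now FM08 (432).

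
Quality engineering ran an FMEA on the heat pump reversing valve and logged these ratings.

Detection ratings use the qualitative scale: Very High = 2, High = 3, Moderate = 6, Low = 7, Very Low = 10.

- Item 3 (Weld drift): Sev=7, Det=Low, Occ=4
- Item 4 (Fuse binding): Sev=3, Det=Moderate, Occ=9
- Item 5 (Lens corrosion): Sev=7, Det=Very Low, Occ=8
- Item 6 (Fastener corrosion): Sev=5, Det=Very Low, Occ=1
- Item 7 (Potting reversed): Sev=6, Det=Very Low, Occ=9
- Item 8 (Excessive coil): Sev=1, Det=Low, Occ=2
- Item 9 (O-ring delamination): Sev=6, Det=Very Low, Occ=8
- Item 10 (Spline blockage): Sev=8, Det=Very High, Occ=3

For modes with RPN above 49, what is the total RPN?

RPN = Severity × Occurrence × Detection:
  Item 3: 7 × 4 × 7 = 196
  Item 4: 3 × 9 × 6 = 162
  Item 5: 7 × 8 × 10 = 560
  Item 6: 5 × 1 × 10 = 50
  Item 7: 6 × 9 × 10 = 540
  Item 8: 1 × 2 × 7 = 14
  Item 9: 6 × 8 × 10 = 480
  Item 10: 8 × 3 × 2 = 48
RPN > 49: Item 3 (196), Item 4 (162), Item 5 (560), Item 6 (50), Item 7 (540), Item 9 (480).
Sum: 196 + 162 + 560 + 50 + 540 + 480 = 1988.

1988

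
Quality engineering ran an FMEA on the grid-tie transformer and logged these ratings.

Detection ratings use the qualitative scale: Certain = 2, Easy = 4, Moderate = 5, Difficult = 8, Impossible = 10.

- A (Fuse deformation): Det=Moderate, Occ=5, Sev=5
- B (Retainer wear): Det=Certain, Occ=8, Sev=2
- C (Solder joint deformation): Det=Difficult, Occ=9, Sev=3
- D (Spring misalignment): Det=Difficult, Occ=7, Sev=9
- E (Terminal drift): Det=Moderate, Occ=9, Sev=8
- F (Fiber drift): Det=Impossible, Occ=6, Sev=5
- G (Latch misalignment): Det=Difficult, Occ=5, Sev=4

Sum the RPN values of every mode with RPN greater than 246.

1164

RPN = Severity × Occurrence × Detection:
  A: 5 × 5 × 5 = 125
  B: 2 × 8 × 2 = 32
  C: 3 × 9 × 8 = 216
  D: 9 × 7 × 8 = 504
  E: 8 × 9 × 5 = 360
  F: 5 × 6 × 10 = 300
  G: 4 × 5 × 8 = 160
RPN > 246: D (504), E (360), F (300).
Sum: 504 + 360 + 300 = 1164.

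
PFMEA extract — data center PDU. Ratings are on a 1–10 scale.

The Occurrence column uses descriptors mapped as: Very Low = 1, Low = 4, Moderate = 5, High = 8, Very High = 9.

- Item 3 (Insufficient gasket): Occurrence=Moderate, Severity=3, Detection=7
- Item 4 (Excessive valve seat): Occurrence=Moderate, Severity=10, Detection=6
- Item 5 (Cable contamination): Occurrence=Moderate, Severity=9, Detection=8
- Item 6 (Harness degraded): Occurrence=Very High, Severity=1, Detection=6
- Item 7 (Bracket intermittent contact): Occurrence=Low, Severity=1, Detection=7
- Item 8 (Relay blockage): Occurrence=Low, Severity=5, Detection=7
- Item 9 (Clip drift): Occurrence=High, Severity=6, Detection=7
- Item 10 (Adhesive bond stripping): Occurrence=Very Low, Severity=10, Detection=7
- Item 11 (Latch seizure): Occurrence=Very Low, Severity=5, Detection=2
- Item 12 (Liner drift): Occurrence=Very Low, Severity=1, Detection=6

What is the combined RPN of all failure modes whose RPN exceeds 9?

1403

RPN = Severity × Occurrence × Detection:
  Item 3: 3 × 5 × 7 = 105
  Item 4: 10 × 5 × 6 = 300
  Item 5: 9 × 5 × 8 = 360
  Item 6: 1 × 9 × 6 = 54
  Item 7: 1 × 4 × 7 = 28
  Item 8: 5 × 4 × 7 = 140
  Item 9: 6 × 8 × 7 = 336
  Item 10: 10 × 1 × 7 = 70
  Item 11: 5 × 1 × 2 = 10
  Item 12: 1 × 1 × 6 = 6
RPN > 9: Item 3 (105), Item 4 (300), Item 5 (360), Item 6 (54), Item 7 (28), Item 8 (140), Item 9 (336), Item 10 (70), Item 11 (10).
Sum: 105 + 300 + 360 + 54 + 28 + 140 + 336 + 70 + 10 = 1403.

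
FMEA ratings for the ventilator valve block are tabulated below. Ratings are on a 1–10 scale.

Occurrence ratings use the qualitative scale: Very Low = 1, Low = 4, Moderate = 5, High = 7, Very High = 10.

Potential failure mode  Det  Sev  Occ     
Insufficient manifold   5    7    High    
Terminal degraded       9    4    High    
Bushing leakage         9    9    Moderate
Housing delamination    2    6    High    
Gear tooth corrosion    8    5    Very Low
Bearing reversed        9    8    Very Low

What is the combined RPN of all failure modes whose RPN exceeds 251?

657

RPN = Severity × Occurrence × Detection:
  Insufficient manifold: 7 × 7 × 5 = 245
  Terminal degraded: 4 × 7 × 9 = 252
  Bushing leakage: 9 × 5 × 9 = 405
  Housing delamination: 6 × 7 × 2 = 84
  Gear tooth corrosion: 5 × 1 × 8 = 40
  Bearing reversed: 8 × 1 × 9 = 72
RPN > 251: Terminal degraded (252), Bushing leakage (405).
Sum: 252 + 405 = 657.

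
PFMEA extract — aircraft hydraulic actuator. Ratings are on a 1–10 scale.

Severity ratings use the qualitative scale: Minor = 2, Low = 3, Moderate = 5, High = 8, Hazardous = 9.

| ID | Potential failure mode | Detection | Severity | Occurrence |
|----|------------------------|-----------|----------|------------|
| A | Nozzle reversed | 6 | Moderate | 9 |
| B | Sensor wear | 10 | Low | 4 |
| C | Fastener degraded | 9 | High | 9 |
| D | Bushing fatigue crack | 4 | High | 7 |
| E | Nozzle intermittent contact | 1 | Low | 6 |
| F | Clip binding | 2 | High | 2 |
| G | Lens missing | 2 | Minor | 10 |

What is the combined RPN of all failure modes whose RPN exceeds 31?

RPN = Severity × Occurrence × Detection:
  A: 5 × 9 × 6 = 270
  B: 3 × 4 × 10 = 120
  C: 8 × 9 × 9 = 648
  D: 8 × 7 × 4 = 224
  E: 3 × 6 × 1 = 18
  F: 8 × 2 × 2 = 32
  G: 2 × 10 × 2 = 40
RPN > 31: A (270), B (120), C (648), D (224), F (32), G (40).
Sum: 270 + 120 + 648 + 224 + 32 + 40 = 1334.

1334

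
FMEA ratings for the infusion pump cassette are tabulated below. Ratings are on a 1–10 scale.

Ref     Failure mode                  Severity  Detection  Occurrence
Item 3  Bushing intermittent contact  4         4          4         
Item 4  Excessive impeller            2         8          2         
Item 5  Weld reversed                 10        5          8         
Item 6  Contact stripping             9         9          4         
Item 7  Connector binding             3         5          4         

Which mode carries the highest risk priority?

Item 5

RPN = Severity × Occurrence × Detection:
  Item 3: 4 × 4 × 4 = 64
  Item 4: 2 × 2 × 8 = 32
  Item 5: 10 × 8 × 5 = 400
  Item 6: 9 × 4 × 9 = 324
  Item 7: 3 × 4 × 5 = 60
Highest RPN is 400 → Item 5.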